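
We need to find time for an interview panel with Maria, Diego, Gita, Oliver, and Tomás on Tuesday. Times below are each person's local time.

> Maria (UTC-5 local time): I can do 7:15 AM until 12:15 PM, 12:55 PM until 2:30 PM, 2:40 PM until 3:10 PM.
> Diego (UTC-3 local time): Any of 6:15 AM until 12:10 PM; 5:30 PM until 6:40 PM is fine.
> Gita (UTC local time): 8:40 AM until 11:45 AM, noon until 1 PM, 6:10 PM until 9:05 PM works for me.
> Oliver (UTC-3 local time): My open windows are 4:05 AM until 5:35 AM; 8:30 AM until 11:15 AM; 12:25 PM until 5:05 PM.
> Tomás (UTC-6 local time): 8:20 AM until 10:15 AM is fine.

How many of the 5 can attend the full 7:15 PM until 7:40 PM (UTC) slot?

2

Maria in UTC: 12:15-17:15, 17:55-19:30, 19:40-20:10 (add 5h to convert from UTC-5).
Diego in UTC: 09:15-15:10, 20:30-21:40 (add 3h to convert from UTC-3).
Gita in UTC: 08:40-11:45, 12:00-13:00, 18:10-21:05.
Oliver in UTC: 07:05-08:35, 11:30-14:15, 15:25-20:05 (add 3h to convert from UTC-3).
Tomás in UTC: 14:20-16:15 (add 6h to convert from UTC-6).
Gita and Oliver can make the full 19:15-19:40 slot — that's 2.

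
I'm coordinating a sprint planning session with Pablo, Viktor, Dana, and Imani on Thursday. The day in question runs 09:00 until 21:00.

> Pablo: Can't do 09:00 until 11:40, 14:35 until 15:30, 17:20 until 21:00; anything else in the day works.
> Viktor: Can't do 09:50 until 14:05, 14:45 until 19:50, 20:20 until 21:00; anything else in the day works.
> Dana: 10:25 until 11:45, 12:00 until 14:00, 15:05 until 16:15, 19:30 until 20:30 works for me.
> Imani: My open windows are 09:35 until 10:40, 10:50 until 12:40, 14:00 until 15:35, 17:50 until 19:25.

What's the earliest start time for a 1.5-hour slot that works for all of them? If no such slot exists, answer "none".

none

Pablo free: 11:40-14:35, 15:30-17:20 (invert busy blocks within the working day).
Viktor free: 09:00-09:50, 14:05-14:45, 19:50-20:20 (invert busy blocks within the working day).
Dana free: 10:25-11:45, 12:00-14:00, 15:05-16:15, 19:30-20:30.
Imani free: 09:35-10:40, 10:50-12:40, 14:00-15:35, 17:50-19:25.
Pablo ∩ Viktor: 14:05-14:35.
Pablo ∩ Viktor ∩ Dana: ∅.
Pablo ∩ Viktor ∩ Dana ∩ Imani: ∅.
There is no time when everyone is free.
No common window is at least 90 minutes long.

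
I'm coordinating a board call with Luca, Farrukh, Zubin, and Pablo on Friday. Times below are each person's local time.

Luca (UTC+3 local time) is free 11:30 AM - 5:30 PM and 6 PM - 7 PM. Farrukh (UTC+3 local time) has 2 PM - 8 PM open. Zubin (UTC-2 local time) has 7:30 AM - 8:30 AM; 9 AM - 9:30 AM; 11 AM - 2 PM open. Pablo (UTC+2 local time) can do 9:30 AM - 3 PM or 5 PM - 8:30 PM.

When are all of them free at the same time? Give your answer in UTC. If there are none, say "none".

Luca in UTC: 08:30-14:30, 15:00-16:00 (subtract 3h to convert from UTC+3).
Farrukh in UTC: 11:00-17:00 (subtract 3h to convert from UTC+3).
Zubin in UTC: 09:30-10:30, 11:00-11:30, 13:00-16:00 (add 2h to convert from UTC-2).
Pablo in UTC: 07:30-13:00, 15:00-18:30 (subtract 2h to convert from UTC+2).
Luca ∩ Farrukh: 11:00-14:30, 15:00-16:00.
Luca ∩ Farrukh ∩ Zubin: 11:00-11:30, 13:00-14:30, 15:00-16:00.
Luca ∩ Farrukh ∩ Zubin ∩ Pablo: 11:00-11:30, 15:00-16:00.
Those are the intersection windows.

11:00-11:30, 15:00-16:00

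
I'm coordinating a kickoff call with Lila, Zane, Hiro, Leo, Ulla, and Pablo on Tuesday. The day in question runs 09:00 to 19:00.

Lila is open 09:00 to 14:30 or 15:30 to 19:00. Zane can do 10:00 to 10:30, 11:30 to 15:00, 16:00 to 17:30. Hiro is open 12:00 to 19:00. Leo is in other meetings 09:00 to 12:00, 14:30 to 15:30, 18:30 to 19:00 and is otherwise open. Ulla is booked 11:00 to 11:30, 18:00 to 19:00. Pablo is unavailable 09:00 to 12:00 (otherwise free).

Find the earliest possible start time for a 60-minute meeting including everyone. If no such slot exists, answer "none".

12:00

Lila free: 09:00-14:30, 15:30-19:00.
Zane free: 10:00-10:30, 11:30-15:00, 16:00-17:30.
Hiro free: 12:00-19:00.
Leo free: 12:00-14:30, 15:30-18:30 (invert busy blocks within the working day).
Ulla free: 09:00-11:00, 11:30-18:00 (invert busy blocks within the working day).
Pablo free: 12:00-19:00 (invert busy blocks within the working day).
Lila ∩ Zane: 10:00-10:30, 11:30-14:30, 16:00-17:30.
Lila ∩ Zane ∩ Hiro: 12:00-14:30, 16:00-17:30.
Lila ∩ Zane ∩ Hiro ∩ Leo: 12:00-14:30, 16:00-17:30.
Lila ∩ Zane ∩ Hiro ∩ Leo ∩ Ulla: 12:00-14:30, 16:00-17:30.
Lila ∩ Zane ∩ Hiro ∩ Leo ∩ Ulla ∩ Pablo: 12:00-14:30, 16:00-17:30.
The first common window of at least 60 minutes is 12:00-14:30, so the earliest start is 12:00.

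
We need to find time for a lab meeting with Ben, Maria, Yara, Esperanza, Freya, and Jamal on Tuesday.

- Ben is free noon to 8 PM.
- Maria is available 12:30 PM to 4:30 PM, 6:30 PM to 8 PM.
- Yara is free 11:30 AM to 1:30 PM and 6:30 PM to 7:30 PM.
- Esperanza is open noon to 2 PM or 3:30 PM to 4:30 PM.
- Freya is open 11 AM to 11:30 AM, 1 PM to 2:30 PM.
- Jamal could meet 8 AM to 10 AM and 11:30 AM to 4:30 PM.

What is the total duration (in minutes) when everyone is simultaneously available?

30

Ben ∩ Maria: 12:30-16:30, 18:30-20:00.
Ben ∩ Maria ∩ Yara: 12:30-13:30, 18:30-19:30.
Ben ∩ Maria ∩ Yara ∩ Esperanza: 12:30-13:30.
Ben ∩ Maria ∩ Yara ∩ Esperanza ∩ Freya: 13:00-13:30.
Ben ∩ Maria ∩ Yara ∩ Esperanza ∩ Freya ∩ Jamal: 13:00-13:30.
Those are the intersection windows.
That's a single block of 30 minutes.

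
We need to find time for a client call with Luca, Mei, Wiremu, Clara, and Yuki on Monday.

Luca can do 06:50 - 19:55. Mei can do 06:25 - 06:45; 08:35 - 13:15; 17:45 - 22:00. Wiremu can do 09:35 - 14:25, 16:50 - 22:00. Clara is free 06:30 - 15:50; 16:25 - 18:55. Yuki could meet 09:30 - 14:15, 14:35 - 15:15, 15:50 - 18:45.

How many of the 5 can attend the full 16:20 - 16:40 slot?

Luca and Yuki can make the full 16:20-16:40 slot — that's 2.

2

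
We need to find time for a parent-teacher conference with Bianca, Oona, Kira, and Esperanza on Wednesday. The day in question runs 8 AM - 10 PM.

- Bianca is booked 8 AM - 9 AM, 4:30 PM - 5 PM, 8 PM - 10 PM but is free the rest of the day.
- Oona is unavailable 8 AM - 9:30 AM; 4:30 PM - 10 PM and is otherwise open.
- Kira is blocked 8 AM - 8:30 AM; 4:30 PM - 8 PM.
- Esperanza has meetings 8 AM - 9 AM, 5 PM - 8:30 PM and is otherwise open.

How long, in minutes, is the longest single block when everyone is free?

420

Bianca free: 09:00-16:30, 17:00-20:00 (invert busy blocks within the working day).
Oona free: 09:30-16:30 (invert busy blocks within the working day).
Kira free: 08:30-16:30, 20:00-22:00 (invert busy blocks within the working day).
Esperanza free: 09:00-17:00, 20:30-22:00 (invert busy blocks within the working day).
Bianca ∩ Oona: 09:30-16:30.
Bianca ∩ Oona ∩ Kira: 09:30-16:30.
Bianca ∩ Oona ∩ Kira ∩ Esperanza: 09:30-16:30.
The longest is 09:30-16:30 at 420 minutes.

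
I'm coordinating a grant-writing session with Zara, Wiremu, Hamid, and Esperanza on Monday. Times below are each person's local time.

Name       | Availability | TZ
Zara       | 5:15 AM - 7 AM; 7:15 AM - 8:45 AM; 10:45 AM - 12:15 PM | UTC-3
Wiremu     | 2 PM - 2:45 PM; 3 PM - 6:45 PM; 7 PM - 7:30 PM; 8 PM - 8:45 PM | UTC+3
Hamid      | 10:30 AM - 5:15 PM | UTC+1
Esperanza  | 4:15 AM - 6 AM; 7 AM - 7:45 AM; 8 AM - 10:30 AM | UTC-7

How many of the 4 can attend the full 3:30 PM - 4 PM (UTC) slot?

2

Zara in UTC: 08:15-10:00, 10:15-11:45, 13:45-15:15 (add 3h to convert from UTC-3).
Wiremu in UTC: 11:00-11:45, 12:00-15:45, 16:00-16:30, 17:00-17:45 (subtract 3h to convert from UTC+3).
Hamid in UTC: 09:30-16:15 (subtract 1h to convert from UTC+1).
Esperanza in UTC: 11:15-13:00, 14:00-14:45, 15:00-17:30 (add 7h to convert from UTC-7).
Hamid and Esperanza can make the full 15:30-16:00 slot — that's 2.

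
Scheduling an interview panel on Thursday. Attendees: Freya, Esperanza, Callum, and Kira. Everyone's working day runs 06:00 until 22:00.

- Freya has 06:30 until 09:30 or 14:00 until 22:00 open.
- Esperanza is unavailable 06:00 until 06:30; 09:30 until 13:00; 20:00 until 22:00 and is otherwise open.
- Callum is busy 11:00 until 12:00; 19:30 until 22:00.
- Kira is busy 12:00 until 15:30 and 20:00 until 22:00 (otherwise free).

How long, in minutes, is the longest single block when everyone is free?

240

Freya free: 06:30-09:30, 14:00-22:00.
Esperanza free: 06:30-09:30, 13:00-20:00 (invert busy blocks within the working day).
Callum free: 06:00-11:00, 12:00-19:30 (invert busy blocks within the working day).
Kira free: 06:00-12:00, 15:30-20:00 (invert busy blocks within the working day).
Freya ∩ Esperanza: 06:30-09:30, 14:00-20:00.
Freya ∩ Esperanza ∩ Callum: 06:30-09:30, 14:00-19:30.
Freya ∩ Esperanza ∩ Callum ∩ Kira: 06:30-09:30, 15:30-19:30.
The longest is 15:30-19:30 at 240 minutes.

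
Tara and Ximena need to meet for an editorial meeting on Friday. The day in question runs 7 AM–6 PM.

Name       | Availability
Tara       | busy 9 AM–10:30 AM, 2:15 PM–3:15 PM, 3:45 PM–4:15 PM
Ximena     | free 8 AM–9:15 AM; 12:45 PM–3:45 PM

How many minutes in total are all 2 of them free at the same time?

180

Tara free: 07:00-09:00, 10:30-14:15, 15:15-15:45, 16:15-18:00 (invert busy blocks within the working day).
Ximena free: 08:00-09:15, 12:45-15:45.
Tara ∩ Ximena: 08:00-09:00, 12:45-14:15, 15:15-15:45.
Summing the common windows: 60 + 90 + 30 = 180 minutes.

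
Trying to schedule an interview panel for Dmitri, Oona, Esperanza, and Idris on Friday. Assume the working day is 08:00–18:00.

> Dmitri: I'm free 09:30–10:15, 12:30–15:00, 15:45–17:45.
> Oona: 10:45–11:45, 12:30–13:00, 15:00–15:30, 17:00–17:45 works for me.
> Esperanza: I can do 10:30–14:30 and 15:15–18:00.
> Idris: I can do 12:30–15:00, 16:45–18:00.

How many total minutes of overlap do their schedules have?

75

Dmitri ∩ Oona: 12:30-13:00, 17:00-17:45.
Dmitri ∩ Oona ∩ Esperanza: 12:30-13:00, 17:00-17:45.
Dmitri ∩ Oona ∩ Esperanza ∩ Idris: 12:30-13:00, 17:00-17:45.
Summing the common windows: 30 + 45 = 75 minutes.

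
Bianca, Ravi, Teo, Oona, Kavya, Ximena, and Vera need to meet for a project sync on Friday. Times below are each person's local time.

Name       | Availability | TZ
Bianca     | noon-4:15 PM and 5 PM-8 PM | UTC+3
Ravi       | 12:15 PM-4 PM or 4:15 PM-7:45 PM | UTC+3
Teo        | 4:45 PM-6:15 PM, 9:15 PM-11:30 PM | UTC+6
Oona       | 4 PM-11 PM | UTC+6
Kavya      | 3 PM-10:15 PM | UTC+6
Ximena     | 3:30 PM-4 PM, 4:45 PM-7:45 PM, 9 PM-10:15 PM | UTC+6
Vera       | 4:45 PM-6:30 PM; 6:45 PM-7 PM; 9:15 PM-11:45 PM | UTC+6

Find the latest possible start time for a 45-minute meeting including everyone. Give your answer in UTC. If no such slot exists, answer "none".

Bianca in UTC: 09:00-13:15, 14:00-17:00 (subtract 3h to convert from UTC+3).
Ravi in UTC: 09:15-13:00, 13:15-16:45 (subtract 3h to convert from UTC+3).
Teo in UTC: 10:45-12:15, 15:15-17:30 (subtract 6h to convert from UTC+6).
Oona in UTC: 10:00-17:00 (subtract 6h to convert from UTC+6).
Kavya in UTC: 09:00-16:15 (subtract 6h to convert from UTC+6).
Ximena in UTC: 09:30-10:00, 10:45-13:45, 15:00-16:15 (subtract 6h to convert from UTC+6).
Vera in UTC: 10:45-12:30, 12:45-13:00, 15:15-17:45 (subtract 6h to convert from UTC+6).
Bianca ∩ Ravi: 09:15-13:00, 14:00-16:45.
Bianca ∩ Ravi ∩ Teo: 10:45-12:15, 15:15-16:45.
Bianca ∩ Ravi ∩ Teo ∩ Oona: 10:45-12:15, 15:15-16:45.
Bianca ∩ Ravi ∩ Teo ∩ Oona ∩ Kavya: 10:45-12:15, 15:15-16:15.
Bianca ∩ Ravi ∩ Teo ∩ Oona ∩ Kavya ∩ Ximena: 10:45-12:15, 15:15-16:15.
Bianca ∩ Ravi ∩ Teo ∩ Oona ∩ Kavya ∩ Ximena ∩ Vera: 10:45-12:15, 15:15-16:15.
The last common window of at least 45 minutes is 15:15-16:15; a 45-minute meeting can start as late as 15:30 and still end by 16:15.

15:30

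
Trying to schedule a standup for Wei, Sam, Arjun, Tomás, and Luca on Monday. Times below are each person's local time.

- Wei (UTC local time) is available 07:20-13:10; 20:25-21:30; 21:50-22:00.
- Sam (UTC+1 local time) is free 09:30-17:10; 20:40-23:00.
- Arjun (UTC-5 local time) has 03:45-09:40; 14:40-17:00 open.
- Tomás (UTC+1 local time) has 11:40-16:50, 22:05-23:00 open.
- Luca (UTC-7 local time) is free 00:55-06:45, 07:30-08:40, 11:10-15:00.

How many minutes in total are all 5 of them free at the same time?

185

Wei in UTC: 07:20-13:10, 20:25-21:30, 21:50-22:00.
Sam in UTC: 08:30-16:10, 19:40-22:00 (subtract 1h to convert from UTC+1).
Arjun in UTC: 08:45-14:40, 19:40-22:00 (add 5h to convert from UTC-5).
Tomás in UTC: 10:40-15:50, 21:05-22:00 (subtract 1h to convert from UTC+1).
Luca in UTC: 07:55-13:45, 14:30-15:40, 18:10-22:00 (add 7h to convert from UTC-7).
Wei ∩ Sam: 08:30-13:10, 20:25-21:30, 21:50-22:00.
Wei ∩ Sam ∩ Arjun: 08:45-13:10, 20:25-21:30, 21:50-22:00.
Wei ∩ Sam ∩ Arjun ∩ Tomás: 10:40-13:10, 21:05-21:30, 21:50-22:00.
Wei ∩ Sam ∩ Arjun ∩ Tomás ∩ Luca: 10:40-13:10, 21:05-21:30, 21:50-22:00.
Summing the common windows: 150 + 25 + 10 = 185 minutes.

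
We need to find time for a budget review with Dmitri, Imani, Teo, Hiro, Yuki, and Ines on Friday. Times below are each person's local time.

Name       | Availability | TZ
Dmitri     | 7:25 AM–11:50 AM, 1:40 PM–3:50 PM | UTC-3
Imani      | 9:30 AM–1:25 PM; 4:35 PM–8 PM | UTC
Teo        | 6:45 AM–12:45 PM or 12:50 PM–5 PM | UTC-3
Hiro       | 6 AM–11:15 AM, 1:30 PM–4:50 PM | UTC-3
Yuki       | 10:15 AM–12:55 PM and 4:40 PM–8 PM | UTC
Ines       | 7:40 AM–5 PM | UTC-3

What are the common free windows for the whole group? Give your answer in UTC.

10:40-12:55, 16:40-18:50

Dmitri in UTC: 10:25-14:50, 16:40-18:50 (add 3h to convert from UTC-3).
Imani in UTC: 09:30-13:25, 16:35-20:00.
Teo in UTC: 09:45-15:45, 15:50-20:00 (add 3h to convert from UTC-3).
Hiro in UTC: 09:00-14:15, 16:30-19:50 (add 3h to convert from UTC-3).
Yuki in UTC: 10:15-12:55, 16:40-20:00.
Ines in UTC: 10:40-20:00 (add 3h to convert from UTC-3).
Dmitri ∩ Imani: 10:25-13:25, 16:40-18:50.
Dmitri ∩ Imani ∩ Teo: 10:25-13:25, 16:40-18:50.
Dmitri ∩ Imani ∩ Teo ∩ Hiro: 10:25-13:25, 16:40-18:50.
Dmitri ∩ Imani ∩ Teo ∩ Hiro ∩ Yuki: 10:25-12:55, 16:40-18:50.
Dmitri ∩ Imani ∩ Teo ∩ Hiro ∩ Yuki ∩ Ines: 10:40-12:55, 16:40-18:50.
Those are the intersection windows.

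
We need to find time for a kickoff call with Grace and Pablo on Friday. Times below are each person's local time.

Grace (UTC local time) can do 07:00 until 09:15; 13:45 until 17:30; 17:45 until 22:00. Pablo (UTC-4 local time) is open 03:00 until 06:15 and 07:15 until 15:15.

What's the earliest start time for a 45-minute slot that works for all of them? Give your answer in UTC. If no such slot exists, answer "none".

Grace in UTC: 07:00-09:15, 13:45-17:30, 17:45-22:00.
Pablo in UTC: 07:00-10:15, 11:15-19:15 (add 4h to convert from UTC-4).
Grace ∩ Pablo: 07:00-09:15, 13:45-17:30, 17:45-19:15.
So the common availability across everyone is 07:00-09:15, 13:45-17:30, 17:45-19:15.
The first common window of at least 45 minutes is 07:00-09:15, so the earliest start is 07:00.

07:00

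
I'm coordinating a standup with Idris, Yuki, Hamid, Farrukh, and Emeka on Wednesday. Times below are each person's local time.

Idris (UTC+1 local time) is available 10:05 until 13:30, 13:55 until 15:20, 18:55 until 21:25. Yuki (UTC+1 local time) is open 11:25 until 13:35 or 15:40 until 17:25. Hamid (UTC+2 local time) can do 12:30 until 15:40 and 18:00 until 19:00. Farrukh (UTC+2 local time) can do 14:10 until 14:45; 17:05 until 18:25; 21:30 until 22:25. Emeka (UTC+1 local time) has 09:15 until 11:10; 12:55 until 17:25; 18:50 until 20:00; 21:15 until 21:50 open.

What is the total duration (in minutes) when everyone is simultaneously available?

20

Idris in UTC: 09:05-12:30, 12:55-14:20, 17:55-20:25 (subtract 1h to convert from UTC+1).
Yuki in UTC: 10:25-12:35, 14:40-16:25 (subtract 1h to convert from UTC+1).
Hamid in UTC: 10:30-13:40, 16:00-17:00 (subtract 2h to convert from UTC+2).
Farrukh in UTC: 12:10-12:45, 15:05-16:25, 19:30-20:25 (subtract 2h to convert from UTC+2).
Emeka in UTC: 08:15-10:10, 11:55-16:25, 17:50-19:00, 20:15-20:50 (subtract 1h to convert from UTC+1).
Idris ∩ Yuki: 10:25-12:30.
Idris ∩ Yuki ∩ Hamid: 10:30-12:30.
Idris ∩ Yuki ∩ Hamid ∩ Farrukh: 12:10-12:30.
Idris ∩ Yuki ∩ Hamid ∩ Farrukh ∩ Emeka: 12:10-12:30.
That's a single block of 20 minutes.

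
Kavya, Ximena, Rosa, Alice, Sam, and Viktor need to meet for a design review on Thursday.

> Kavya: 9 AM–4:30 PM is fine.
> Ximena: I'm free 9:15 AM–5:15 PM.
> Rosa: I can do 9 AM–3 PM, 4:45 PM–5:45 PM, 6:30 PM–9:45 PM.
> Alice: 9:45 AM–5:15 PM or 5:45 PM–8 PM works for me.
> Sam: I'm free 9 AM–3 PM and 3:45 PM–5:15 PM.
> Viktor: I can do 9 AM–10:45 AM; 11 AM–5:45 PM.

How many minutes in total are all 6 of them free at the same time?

300

Kavya ∩ Ximena: 09:15-16:30.
Kavya ∩ Ximena ∩ Rosa: 09:15-15:00.
Kavya ∩ Ximena ∩ Rosa ∩ Alice: 09:45-15:00.
Kavya ∩ Ximena ∩ Rosa ∩ Alice ∩ Sam: 09:45-15:00.
Kavya ∩ Ximena ∩ Rosa ∩ Alice ∩ Sam ∩ Viktor: 09:45-10:45, 11:00-15:00.
Summing the common windows: 60 + 240 = 300 minutes.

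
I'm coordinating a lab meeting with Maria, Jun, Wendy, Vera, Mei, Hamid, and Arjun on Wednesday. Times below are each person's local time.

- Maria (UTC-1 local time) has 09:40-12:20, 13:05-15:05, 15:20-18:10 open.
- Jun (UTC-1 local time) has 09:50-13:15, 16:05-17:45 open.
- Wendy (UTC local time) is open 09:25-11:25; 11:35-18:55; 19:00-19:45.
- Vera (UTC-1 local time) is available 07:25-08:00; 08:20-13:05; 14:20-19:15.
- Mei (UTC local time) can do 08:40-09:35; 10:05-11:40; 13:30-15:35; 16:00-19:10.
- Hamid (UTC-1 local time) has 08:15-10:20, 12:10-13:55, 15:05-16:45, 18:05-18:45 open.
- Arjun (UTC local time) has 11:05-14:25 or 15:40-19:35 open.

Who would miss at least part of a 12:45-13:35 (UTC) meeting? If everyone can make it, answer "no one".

Maria in UTC: 10:40-13:20, 14:05-16:05, 16:20-19:10 (add 1h to convert from UTC-1).
Jun in UTC: 10:50-14:15, 17:05-18:45 (add 1h to convert from UTC-1).
Wendy in UTC: 09:25-11:25, 11:35-18:55, 19:00-19:45.
Vera in UTC: 08:25-09:00, 09:20-14:05, 15:20-20:15 (add 1h to convert from UTC-1).
Mei in UTC: 08:40-09:35, 10:05-11:40, 13:30-15:35, 16:00-19:10.
Hamid in UTC: 09:15-11:20, 13:10-14:55, 16:05-17:45, 19:05-19:45 (add 1h to convert from UTC-1).
Arjun in UTC: 11:05-14:25, 15:40-19:35.
Maria: not fully free for 12:45-13:35. Jun: free for 12:45-13:35. Wendy: free for 12:45-13:35. Vera: free for 12:45-13:35. Mei: not fully free for 12:45-13:35. Hamid: not fully free for 12:45-13:35. Arjun: free for 12:45-13:35.

Hamid, Maria, Mei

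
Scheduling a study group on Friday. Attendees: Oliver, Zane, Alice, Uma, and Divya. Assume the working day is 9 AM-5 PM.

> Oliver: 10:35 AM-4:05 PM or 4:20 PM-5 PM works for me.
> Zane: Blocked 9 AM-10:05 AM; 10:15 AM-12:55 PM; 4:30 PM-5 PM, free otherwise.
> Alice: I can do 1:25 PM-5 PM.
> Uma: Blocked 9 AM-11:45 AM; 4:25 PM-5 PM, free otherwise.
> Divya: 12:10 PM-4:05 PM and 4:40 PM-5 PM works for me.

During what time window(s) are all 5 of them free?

13:25-16:05

Oliver free: 10:35-16:05, 16:20-17:00.
Zane free: 10:05-10:15, 12:55-16:30 (invert busy blocks within the working day).
Alice free: 13:25-17:00.
Uma free: 11:45-16:25 (invert busy blocks within the working day).
Divya free: 12:10-16:05, 16:40-17:00.
Oliver ∩ Zane: 12:55-16:05, 16:20-16:30.
Oliver ∩ Zane ∩ Alice: 13:25-16:05, 16:20-16:30.
Oliver ∩ Zane ∩ Alice ∩ Uma: 13:25-16:05, 16:20-16:25.
Oliver ∩ Zane ∩ Alice ∩ Uma ∩ Divya: 13:25-16:05.
Those are the intersection windows.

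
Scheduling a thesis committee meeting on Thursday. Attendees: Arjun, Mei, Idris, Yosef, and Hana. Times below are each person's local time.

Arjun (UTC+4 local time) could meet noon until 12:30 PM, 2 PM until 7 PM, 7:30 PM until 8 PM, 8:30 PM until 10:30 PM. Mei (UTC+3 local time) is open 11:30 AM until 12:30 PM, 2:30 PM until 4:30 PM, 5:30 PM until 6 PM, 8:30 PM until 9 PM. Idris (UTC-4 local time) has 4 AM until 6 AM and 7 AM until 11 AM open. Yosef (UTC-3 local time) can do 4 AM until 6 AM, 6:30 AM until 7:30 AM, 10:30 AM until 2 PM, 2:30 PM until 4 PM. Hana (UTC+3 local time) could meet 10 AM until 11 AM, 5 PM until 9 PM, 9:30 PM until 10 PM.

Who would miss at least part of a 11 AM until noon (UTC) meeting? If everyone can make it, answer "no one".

Arjun in UTC: 08:00-08:30, 10:00-15:00, 15:30-16:00, 16:30-18:30 (subtract 4h to convert from UTC+4).
Mei in UTC: 08:30-09:30, 11:30-13:30, 14:30-15:00, 17:30-18:00 (subtract 3h to convert from UTC+3).
Idris in UTC: 08:00-10:00, 11:00-15:00 (add 4h to convert from UTC-4).
Yosef in UTC: 07:00-09:00, 09:30-10:30, 13:30-17:00, 17:30-19:00 (add 3h to convert from UTC-3).
Hana in UTC: 07:00-08:00, 14:00-18:00, 18:30-19:00 (subtract 3h to convert from UTC+3).
Arjun: free for 11:00-12:00. Mei: not fully free for 11:00-12:00. Idris: free for 11:00-12:00. Yosef: not fully free for 11:00-12:00. Hana: not fully free for 11:00-12:00.

Hana, Mei, Yosef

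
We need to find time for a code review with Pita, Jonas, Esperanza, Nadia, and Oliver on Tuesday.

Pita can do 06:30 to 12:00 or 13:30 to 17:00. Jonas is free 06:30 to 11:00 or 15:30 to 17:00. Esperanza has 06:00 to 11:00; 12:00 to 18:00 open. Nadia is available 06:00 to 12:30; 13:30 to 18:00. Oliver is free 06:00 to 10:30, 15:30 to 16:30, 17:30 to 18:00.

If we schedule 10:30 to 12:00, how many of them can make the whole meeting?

2

Pita and Nadia can make the full 10:30-12:00 slot — that's 2.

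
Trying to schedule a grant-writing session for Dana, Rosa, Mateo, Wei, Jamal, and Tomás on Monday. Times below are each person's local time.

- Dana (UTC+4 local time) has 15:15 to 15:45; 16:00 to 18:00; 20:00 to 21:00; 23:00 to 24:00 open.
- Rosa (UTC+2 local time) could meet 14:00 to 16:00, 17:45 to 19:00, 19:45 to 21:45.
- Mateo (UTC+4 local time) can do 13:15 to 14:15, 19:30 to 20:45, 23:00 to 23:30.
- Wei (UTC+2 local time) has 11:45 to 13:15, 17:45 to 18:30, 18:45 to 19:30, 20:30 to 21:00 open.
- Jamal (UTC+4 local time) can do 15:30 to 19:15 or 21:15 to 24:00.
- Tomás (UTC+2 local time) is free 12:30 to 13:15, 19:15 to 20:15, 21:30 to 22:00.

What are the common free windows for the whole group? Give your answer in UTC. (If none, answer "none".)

none

Dana in UTC: 11:15-11:45, 12:00-14:00, 16:00-17:00, 19:00-20:00 (subtract 4h to convert from UTC+4).
Rosa in UTC: 12:00-14:00, 15:45-17:00, 17:45-19:45 (subtract 2h to convert from UTC+2).
Mateo in UTC: 09:15-10:15, 15:30-16:45, 19:00-19:30 (subtract 4h to convert from UTC+4).
Wei in UTC: 09:45-11:15, 15:45-16:30, 16:45-17:30, 18:30-19:00 (subtract 2h to convert from UTC+2).
Jamal in UTC: 11:30-15:15, 17:15-20:00 (subtract 4h to convert from UTC+4).
Tomás in UTC: 10:30-11:15, 17:15-18:15, 19:30-20:00 (subtract 2h to convert from UTC+2).
Dana ∩ Rosa: 12:00-14:00, 16:00-17:00, 19:00-19:45.
Dana ∩ Rosa ∩ Mateo: 16:00-16:45, 19:00-19:30.
Dana ∩ Rosa ∩ Mateo ∩ Wei: 16:00-16:30.
Dana ∩ Rosa ∩ Mateo ∩ Wei ∩ Jamal: ∅.
Dana ∩ Rosa ∩ Mateo ∩ Wei ∩ Jamal ∩ Tomás: ∅.
There is no time when everyone is free.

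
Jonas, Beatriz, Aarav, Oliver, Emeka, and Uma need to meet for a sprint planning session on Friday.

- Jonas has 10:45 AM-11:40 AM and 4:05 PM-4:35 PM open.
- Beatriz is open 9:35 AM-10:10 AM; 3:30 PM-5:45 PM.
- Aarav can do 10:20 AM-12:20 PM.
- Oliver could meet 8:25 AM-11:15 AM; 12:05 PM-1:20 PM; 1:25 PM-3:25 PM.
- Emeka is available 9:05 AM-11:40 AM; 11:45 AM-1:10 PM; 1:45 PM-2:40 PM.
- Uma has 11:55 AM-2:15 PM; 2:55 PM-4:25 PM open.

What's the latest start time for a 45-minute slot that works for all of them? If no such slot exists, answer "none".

none

Jonas ∩ Beatriz: 16:05-16:35.
Jonas ∩ Beatriz ∩ Aarav: ∅.
Jonas ∩ Beatriz ∩ Aarav ∩ Oliver: ∅.
Jonas ∩ Beatriz ∩ Aarav ∩ Oliver ∩ Emeka: ∅.
Jonas ∩ Beatriz ∩ Aarav ∩ Oliver ∩ Emeka ∩ Uma: ∅.
There is no time when everyone is free.
No common window is at least 45 minutes long.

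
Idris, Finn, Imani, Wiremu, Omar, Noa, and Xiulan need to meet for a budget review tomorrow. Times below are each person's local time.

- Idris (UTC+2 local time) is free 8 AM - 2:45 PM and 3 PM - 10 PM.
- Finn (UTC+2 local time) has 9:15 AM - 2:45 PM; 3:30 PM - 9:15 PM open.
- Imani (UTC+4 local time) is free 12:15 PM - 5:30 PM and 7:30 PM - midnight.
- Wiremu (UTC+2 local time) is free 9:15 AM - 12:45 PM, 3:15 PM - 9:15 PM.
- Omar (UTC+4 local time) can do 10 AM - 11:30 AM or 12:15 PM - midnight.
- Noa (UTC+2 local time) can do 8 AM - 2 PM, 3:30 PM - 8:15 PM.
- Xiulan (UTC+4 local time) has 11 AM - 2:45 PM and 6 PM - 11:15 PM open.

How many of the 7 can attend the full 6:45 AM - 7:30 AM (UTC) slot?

Idris in UTC: 06:00-12:45, 13:00-20:00 (subtract 2h to convert from UTC+2).
Finn in UTC: 07:15-12:45, 13:30-19:15 (subtract 2h to convert from UTC+2).
Imani in UTC: 08:15-13:30, 15:30-20:00 (subtract 4h to convert from UTC+4).
Wiremu in UTC: 07:15-10:45, 13:15-19:15 (subtract 2h to convert from UTC+2).
Omar in UTC: 06:00-07:30, 08:15-20:00 (subtract 4h to convert from UTC+4).
Noa in UTC: 06:00-12:00, 13:30-18:15 (subtract 2h to convert from UTC+2).
Xiulan in UTC: 07:00-10:45, 14:00-19:15 (subtract 4h to convert from UTC+4).
Idris, Omar, and Noa can make the full 06:45-07:30 slot — that's 3.

3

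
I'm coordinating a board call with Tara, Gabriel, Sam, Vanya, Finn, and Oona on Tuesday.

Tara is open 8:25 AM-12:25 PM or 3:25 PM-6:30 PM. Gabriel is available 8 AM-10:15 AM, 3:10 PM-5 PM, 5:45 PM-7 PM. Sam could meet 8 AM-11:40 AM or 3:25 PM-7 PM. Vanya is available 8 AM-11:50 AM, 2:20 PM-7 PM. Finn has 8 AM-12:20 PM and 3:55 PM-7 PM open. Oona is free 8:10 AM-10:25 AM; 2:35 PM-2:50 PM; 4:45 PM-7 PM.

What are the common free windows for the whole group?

08:25-10:15, 16:45-17:00, 17:45-18:30

Tara ∩ Gabriel: 08:25-10:15, 15:25-17:00, 17:45-18:30.
Tara ∩ Gabriel ∩ Sam: 08:25-10:15, 15:25-17:00, 17:45-18:30.
Tara ∩ Gabriel ∩ Sam ∩ Vanya: 08:25-10:15, 15:25-17:00, 17:45-18:30.
Tara ∩ Gabriel ∩ Sam ∩ Vanya ∩ Finn: 08:25-10:15, 15:55-17:00, 17:45-18:30.
Tara ∩ Gabriel ∩ Sam ∩ Vanya ∩ Finn ∩ Oona: 08:25-10:15, 16:45-17:00, 17:45-18:30.
Those are the intersection windows.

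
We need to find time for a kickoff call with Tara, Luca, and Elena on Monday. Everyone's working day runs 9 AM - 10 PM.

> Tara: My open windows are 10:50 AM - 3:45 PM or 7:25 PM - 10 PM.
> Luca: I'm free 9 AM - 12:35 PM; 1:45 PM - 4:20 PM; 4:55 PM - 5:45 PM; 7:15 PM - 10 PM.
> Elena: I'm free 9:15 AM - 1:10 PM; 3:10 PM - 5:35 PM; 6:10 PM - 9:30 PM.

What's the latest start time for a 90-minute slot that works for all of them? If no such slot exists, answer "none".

Tara ∩ Luca: 10:50-12:35, 13:45-15:45, 19:25-22:00.
Tara ∩ Luca ∩ Elena: 10:50-12:35, 15:10-15:45, 19:25-21:30.
The last common window of at least 90 minutes is 19:25-21:30; a 90-minute meeting can start as late as 20:00 and still end by 21:30.

20:00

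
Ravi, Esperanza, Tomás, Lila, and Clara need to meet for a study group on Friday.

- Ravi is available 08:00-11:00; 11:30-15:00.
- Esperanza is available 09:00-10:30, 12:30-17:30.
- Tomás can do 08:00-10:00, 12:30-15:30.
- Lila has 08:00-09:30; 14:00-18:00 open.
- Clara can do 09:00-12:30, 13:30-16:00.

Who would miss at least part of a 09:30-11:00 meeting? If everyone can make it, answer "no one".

Ravi: free for 09:30-11:00. Esperanza: not fully free for 09:30-11:00. Tomás: not fully free for 09:30-11:00. Lila: not fully free for 09:30-11:00. Clara: free for 09:30-11:00.

Esperanza, Lila, Tomás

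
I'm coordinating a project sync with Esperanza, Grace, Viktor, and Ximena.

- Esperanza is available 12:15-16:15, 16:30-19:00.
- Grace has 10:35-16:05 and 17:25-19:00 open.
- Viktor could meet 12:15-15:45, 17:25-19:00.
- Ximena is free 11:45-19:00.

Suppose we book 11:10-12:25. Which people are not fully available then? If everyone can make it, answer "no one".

Esperanza: not fully free for 11:10-12:25. Grace: free for 11:10-12:25. Viktor: not fully free for 11:10-12:25. Ximena: not fully free for 11:10-12:25.

Esperanza, Viktor, Ximena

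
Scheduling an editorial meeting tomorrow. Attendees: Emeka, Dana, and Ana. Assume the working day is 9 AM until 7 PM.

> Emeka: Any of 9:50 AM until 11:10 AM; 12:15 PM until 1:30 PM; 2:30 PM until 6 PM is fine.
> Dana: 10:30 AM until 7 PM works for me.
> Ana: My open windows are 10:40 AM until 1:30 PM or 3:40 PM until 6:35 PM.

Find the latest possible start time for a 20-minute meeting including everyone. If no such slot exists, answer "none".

17:40

Emeka ∩ Dana: 10:30-11:10, 12:15-13:30, 14:30-18:00.
Emeka ∩ Dana ∩ Ana: 10:40-11:10, 12:15-13:30, 15:40-18:00.
So the common availability across everyone is 10:40-11:10, 12:15-13:30, 15:40-18:00.
The last common window of at least 20 minutes is 15:40-18:00; a 20-minute meeting can start as late as 17:40 and still end by 18:00.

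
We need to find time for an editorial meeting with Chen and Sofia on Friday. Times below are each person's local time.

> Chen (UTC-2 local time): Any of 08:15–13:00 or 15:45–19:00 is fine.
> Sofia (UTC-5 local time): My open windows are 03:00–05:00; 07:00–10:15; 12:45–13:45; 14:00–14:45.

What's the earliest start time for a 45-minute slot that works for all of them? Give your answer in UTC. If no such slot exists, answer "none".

12:00

Chen in UTC: 10:15-15:00, 17:45-21:00 (add 2h to convert from UTC-2).
Sofia in UTC: 08:00-10:00, 12:00-15:15, 17:45-18:45, 19:00-19:45 (add 5h to convert from UTC-5).
Chen ∩ Sofia: 12:00-15:00, 17:45-18:45, 19:00-19:45.
Those are the intersection windows.
The first common window of at least 45 minutes is 12:00-15:00, so the earliest start is 12:00.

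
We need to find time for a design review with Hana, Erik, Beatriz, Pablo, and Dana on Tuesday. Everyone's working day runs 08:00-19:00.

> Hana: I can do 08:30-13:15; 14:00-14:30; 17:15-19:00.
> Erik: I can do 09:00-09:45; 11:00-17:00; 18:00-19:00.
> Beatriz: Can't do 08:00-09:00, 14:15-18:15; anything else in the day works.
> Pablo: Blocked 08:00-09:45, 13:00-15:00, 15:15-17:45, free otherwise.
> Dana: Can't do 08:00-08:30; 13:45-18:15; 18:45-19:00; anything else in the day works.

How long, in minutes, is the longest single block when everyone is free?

120

Hana free: 08:30-13:15, 14:00-14:30, 17:15-19:00.
Erik free: 09:00-09:45, 11:00-17:00, 18:00-19:00.
Beatriz free: 09:00-14:15, 18:15-19:00 (invert busy blocks within the working day).
Pablo free: 09:45-13:00, 15:00-15:15, 17:45-19:00 (invert busy blocks within the working day).
Dana free: 08:30-13:45, 18:15-18:45 (invert busy blocks within the working day).
Hana ∩ Erik: 09:00-09:45, 11:00-13:15, 14:00-14:30, 18:00-19:00.
Hana ∩ Erik ∩ Beatriz: 09:00-09:45, 11:00-13:15, 14:00-14:15, 18:15-19:00.
Hana ∩ Erik ∩ Beatriz ∩ Pablo: 11:00-13:00, 18:15-19:00.
Hana ∩ Erik ∩ Beatriz ∩ Pablo ∩ Dana: 11:00-13:00, 18:15-18:45.
The longest is 11:00-13:00 at 120 minutes.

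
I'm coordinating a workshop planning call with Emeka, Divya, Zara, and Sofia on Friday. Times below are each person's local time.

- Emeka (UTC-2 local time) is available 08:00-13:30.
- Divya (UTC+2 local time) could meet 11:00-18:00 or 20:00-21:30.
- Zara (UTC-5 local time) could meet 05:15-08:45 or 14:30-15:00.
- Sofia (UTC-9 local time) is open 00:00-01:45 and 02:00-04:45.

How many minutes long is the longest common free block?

Emeka in UTC: 10:00-15:30 (add 2h to convert from UTC-2).
Divya in UTC: 09:00-16:00, 18:00-19:30 (subtract 2h to convert from UTC+2).
Zara in UTC: 10:15-13:45, 19:30-20:00 (add 5h to convert from UTC-5).
Sofia in UTC: 09:00-10:45, 11:00-13:45 (add 9h to convert from UTC-9).
Emeka ∩ Divya: 10:00-15:30.
Emeka ∩ Divya ∩ Zara: 10:15-13:45.
Emeka ∩ Divya ∩ Zara ∩ Sofia: 10:15-10:45, 11:00-13:45.
So the common availability across everyone is 10:15-10:45, 11:00-13:45.
The longest is 11:00-13:45 at 165 minutes.

165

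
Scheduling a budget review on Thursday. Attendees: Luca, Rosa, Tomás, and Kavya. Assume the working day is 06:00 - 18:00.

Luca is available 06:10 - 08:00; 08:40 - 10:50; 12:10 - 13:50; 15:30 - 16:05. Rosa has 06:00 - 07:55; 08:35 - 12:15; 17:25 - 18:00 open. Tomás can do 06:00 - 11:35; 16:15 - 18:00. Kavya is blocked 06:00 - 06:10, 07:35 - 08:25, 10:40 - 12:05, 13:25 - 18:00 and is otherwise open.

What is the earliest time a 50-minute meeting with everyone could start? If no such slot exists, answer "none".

Luca free: 06:10-08:00, 08:40-10:50, 12:10-13:50, 15:30-16:05.
Rosa free: 06:00-07:55, 08:35-12:15, 17:25-18:00.
Tomás free: 06:00-11:35, 16:15-18:00.
Kavya free: 06:10-07:35, 08:25-10:40, 12:05-13:25 (invert busy blocks within the working day).
Luca ∩ Rosa: 06:10-07:55, 08:40-10:50, 12:10-12:15.
Luca ∩ Rosa ∩ Tomás: 06:10-07:55, 08:40-10:50.
Luca ∩ Rosa ∩ Tomás ∩ Kavya: 06:10-07:35, 08:40-10:40.
So the common availability across everyone is 06:10-07:35, 08:40-10:40.
The first common window of at least 50 minutes is 06:10-07:35, so the earliest start is 06:10.

06:10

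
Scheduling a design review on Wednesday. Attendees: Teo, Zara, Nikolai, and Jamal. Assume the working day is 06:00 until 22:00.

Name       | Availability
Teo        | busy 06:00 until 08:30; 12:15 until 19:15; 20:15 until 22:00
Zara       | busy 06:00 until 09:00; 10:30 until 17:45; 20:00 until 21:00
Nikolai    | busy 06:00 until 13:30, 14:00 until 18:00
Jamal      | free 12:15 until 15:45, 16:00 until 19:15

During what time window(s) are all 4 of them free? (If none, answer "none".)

none

Teo free: 08:30-12:15, 19:15-20:15 (invert busy blocks within the working day).
Zara free: 09:00-10:30, 17:45-20:00, 21:00-22:00 (invert busy blocks within the working day).
Nikolai free: 13:30-14:00, 18:00-22:00 (invert busy blocks within the working day).
Jamal free: 12:15-15:45, 16:00-19:15.
Teo ∩ Zara: 09:00-10:30, 19:15-20:00.
Teo ∩ Zara ∩ Nikolai: 19:15-20:00.
Teo ∩ Zara ∩ Nikolai ∩ Jamal: ∅.
There is no time when everyone is free.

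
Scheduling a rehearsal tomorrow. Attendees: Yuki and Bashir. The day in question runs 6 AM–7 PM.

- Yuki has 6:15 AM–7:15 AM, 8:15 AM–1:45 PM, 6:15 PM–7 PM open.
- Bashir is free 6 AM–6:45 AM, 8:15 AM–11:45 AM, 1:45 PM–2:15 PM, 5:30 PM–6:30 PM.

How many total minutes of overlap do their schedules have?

Yuki ∩ Bashir: 06:15-06:45, 08:15-11:45, 18:15-18:30.
Those are the intersection windows.
Summing the common windows: 30 + 210 + 15 = 255 minutes.

255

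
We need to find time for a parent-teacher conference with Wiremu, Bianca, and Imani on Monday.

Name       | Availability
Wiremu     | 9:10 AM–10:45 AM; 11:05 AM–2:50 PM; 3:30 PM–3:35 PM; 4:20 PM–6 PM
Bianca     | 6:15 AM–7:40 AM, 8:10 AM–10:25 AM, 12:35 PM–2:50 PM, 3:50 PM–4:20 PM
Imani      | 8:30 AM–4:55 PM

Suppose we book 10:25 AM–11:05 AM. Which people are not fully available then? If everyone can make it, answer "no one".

Bianca, Wiremu

Wiremu: not fully free for 10:25-11:05. Bianca: not fully free for 10:25-11:05. Imani: free for 10:25-11:05.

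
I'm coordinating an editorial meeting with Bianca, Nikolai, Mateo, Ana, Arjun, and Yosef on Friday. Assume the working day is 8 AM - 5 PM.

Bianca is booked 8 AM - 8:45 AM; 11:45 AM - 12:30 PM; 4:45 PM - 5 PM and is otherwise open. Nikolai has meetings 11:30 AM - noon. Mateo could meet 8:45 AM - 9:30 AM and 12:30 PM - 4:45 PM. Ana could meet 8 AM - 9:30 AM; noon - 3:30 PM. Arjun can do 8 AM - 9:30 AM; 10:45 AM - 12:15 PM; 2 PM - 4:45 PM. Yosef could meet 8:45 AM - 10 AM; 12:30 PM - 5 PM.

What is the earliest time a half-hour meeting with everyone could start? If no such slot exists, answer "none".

Bianca free: 08:45-11:45, 12:30-16:45 (invert busy blocks within the working day).
Nikolai free: 08:00-11:30, 12:00-17:00 (invert busy blocks within the working day).
Mateo free: 08:45-09:30, 12:30-16:45.
Ana free: 08:00-09:30, 12:00-15:30.
Arjun free: 08:00-09:30, 10:45-12:15, 14:00-16:45.
Yosef free: 08:45-10:00, 12:30-17:00.
Bianca ∩ Nikolai: 08:45-11:30, 12:30-16:45.
Bianca ∩ Nikolai ∩ Mateo: 08:45-09:30, 12:30-16:45.
Bianca ∩ Nikolai ∩ Mateo ∩ Ana: 08:45-09:30, 12:30-15:30.
Bianca ∩ Nikolai ∩ Mateo ∩ Ana ∩ Arjun: 08:45-09:30, 14:00-15:30.
Bianca ∩ Nikolai ∩ Mateo ∩ Ana ∩ Arjun ∩ Yosef: 08:45-09:30, 14:00-15:30.
The first common window of at least 30 minutes is 08:45-09:30, so the earliest start is 08:45.

08:45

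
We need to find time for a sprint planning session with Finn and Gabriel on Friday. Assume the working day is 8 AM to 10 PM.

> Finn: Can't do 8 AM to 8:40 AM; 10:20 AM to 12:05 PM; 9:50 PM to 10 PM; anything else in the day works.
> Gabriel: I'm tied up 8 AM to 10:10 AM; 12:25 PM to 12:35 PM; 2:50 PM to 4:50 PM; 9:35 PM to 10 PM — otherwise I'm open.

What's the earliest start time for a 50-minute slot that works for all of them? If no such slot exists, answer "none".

12:35

Finn free: 08:40-10:20, 12:05-21:50 (invert busy blocks within the working day).
Gabriel free: 10:10-12:25, 12:35-14:50, 16:50-21:35 (invert busy blocks within the working day).
Finn ∩ Gabriel: 10:10-10:20, 12:05-12:25, 12:35-14:50, 16:50-21:35.
The first common window of at least 50 minutes is 12:35-14:50, so the earliest start is 12:35.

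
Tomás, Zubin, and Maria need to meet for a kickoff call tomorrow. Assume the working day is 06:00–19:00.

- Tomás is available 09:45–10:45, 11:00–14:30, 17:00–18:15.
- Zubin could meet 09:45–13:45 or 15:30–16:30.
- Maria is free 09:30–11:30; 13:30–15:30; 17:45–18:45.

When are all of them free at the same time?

09:45-10:45, 11:00-11:30, 13:30-13:45

Tomás ∩ Zubin: 09:45-10:45, 11:00-13:45.
Tomás ∩ Zubin ∩ Maria: 09:45-10:45, 11:00-11:30, 13:30-13:45.
Those are the intersection windows.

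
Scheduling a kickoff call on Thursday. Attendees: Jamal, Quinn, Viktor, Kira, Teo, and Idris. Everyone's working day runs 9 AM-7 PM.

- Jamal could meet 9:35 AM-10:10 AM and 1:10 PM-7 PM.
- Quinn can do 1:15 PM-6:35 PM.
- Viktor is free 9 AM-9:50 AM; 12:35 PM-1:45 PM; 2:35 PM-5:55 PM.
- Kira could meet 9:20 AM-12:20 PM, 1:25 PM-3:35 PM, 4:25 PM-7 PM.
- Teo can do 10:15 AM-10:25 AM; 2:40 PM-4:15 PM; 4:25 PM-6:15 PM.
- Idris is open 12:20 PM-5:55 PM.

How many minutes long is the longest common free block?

Jamal ∩ Quinn: 13:15-18:35.
Jamal ∩ Quinn ∩ Viktor: 13:15-13:45, 14:35-17:55.
Jamal ∩ Quinn ∩ Viktor ∩ Kira: 13:25-13:45, 14:35-15:35, 16:25-17:55.
Jamal ∩ Quinn ∩ Viktor ∩ Kira ∩ Teo: 14:40-15:35, 16:25-17:55.
Jamal ∩ Quinn ∩ Viktor ∩ Kira ∩ Teo ∩ Idris: 14:40-15:35, 16:25-17:55.
The longest is 16:25-17:55 at 90 minutes.

90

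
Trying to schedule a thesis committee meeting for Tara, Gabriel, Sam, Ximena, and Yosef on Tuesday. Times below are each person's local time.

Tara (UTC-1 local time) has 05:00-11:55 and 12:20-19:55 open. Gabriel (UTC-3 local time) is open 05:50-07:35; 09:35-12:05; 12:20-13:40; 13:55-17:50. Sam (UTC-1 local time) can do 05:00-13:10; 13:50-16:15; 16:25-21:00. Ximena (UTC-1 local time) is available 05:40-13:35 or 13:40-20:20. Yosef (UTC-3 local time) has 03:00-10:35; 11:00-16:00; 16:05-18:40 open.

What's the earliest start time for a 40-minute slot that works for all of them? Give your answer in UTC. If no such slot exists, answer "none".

Tara in UTC: 06:00-12:55, 13:20-20:55 (add 1h to convert from UTC-1).
Gabriel in UTC: 08:50-10:35, 12:35-15:05, 15:20-16:40, 16:55-20:50 (add 3h to convert from UTC-3).
Sam in UTC: 06:00-14:10, 14:50-17:15, 17:25-22:00 (add 1h to convert from UTC-1).
Ximena in UTC: 06:40-14:35, 14:40-21:20 (add 1h to convert from UTC-1).
Yosef in UTC: 06:00-13:35, 14:00-19:00, 19:05-21:40 (add 3h to convert from UTC-3).
Tara ∩ Gabriel: 08:50-10:35, 12:35-12:55, 13:20-15:05, 15:20-16:40, 16:55-20:50.
Tara ∩ Gabriel ∩ Sam: 08:50-10:35, 12:35-12:55, 13:20-14:10, 14:50-15:05, 15:20-16:40, 16:55-17:15, 17:25-20:50.
Tara ∩ Gabriel ∩ Sam ∩ Ximena: 08:50-10:35, 12:35-12:55, 13:20-14:10, 14:50-15:05, 15:20-16:40, 16:55-17:15, 17:25-20:50.
Tara ∩ Gabriel ∩ Sam ∩ Ximena ∩ Yosef: 08:50-10:35, 12:35-12:55, 13:20-13:35, 14:00-14:10, 14:50-15:05, 15:20-16:40, 16:55-17:15, 17:25-19:00, 19:05-20:50.
So the common availability across everyone is 08:50-10:35, 12:35-12:55, 13:20-13:35, 14:00-14:10, 14:50-15:05, 15:20-16:40, 16:55-17:15, 17:25-19:00, 19:05-20:50.
The first common window of at least 40 minutes is 08:50-10:35, so the earliest start is 08:50.

08:50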